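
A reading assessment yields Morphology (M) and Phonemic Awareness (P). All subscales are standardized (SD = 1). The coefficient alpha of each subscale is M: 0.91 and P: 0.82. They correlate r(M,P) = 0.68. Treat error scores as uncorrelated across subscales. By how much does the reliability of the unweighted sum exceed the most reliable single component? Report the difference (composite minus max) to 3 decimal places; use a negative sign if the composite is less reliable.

Var(sum) = 2 + 1.36 = 3.36; true-score variance = 1.73 + 1.36 = 3.09; composite reliability = 0.9196.
Max component reliability = 0.9100.
Difference = 0.9196 − 0.9100 = 0.010.

0.010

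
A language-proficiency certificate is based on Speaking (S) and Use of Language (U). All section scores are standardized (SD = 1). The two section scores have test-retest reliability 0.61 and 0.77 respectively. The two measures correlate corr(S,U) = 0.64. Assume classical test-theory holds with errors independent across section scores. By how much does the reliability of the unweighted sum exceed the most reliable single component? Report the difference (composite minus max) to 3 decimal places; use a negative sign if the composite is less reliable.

0.041

Var(sum) = 2 + 1.28 = 3.28; true-score variance = 1.38 + 1.28 = 2.66; composite reliability = 0.8110.
Max component reliability = 0.7700.
Difference = 0.8110 − 0.7700 = 0.041.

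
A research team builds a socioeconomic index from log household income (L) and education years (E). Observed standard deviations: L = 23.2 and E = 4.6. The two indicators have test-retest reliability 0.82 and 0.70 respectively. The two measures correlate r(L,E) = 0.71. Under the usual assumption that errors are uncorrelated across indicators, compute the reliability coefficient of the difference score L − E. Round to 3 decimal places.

0.747

Var(L−E) = 23.2² + 4.6² − 2·23.2·4.6·0.71 = 559.4 − 151.542 = 407.858.
Under uncorrelated errors the observed covariances equal the true-score covariances, so only the own-variance terms attenuate.
True-score variance = [23.2²·0.82 + 4.6²·0.70] − 151.542 = 456.169 − 151.542 = 304.626.
Reliability = 304.626 / 407.858 = 0.747.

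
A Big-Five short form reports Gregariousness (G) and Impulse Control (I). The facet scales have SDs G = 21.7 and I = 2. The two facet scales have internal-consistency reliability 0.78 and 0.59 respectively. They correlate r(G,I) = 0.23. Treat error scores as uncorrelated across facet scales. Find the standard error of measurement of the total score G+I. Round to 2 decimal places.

Var(total) = 474.89 + 19.964 = 494.854.
True-score variance = 369.654 + 19.964 = 389.618, so reliability = 0.7873.
Error variance = 494.854 − 389.618 = 105.236; SEM = √105.236 = 10.26.

10.26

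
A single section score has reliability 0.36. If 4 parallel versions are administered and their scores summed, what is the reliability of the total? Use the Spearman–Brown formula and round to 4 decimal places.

0.6923

ρ_k = kρ / (1 + (k−1)ρ) = 4·0.36 / (1 + 3·0.36) = 1.440 / 2.080 = 0.6923.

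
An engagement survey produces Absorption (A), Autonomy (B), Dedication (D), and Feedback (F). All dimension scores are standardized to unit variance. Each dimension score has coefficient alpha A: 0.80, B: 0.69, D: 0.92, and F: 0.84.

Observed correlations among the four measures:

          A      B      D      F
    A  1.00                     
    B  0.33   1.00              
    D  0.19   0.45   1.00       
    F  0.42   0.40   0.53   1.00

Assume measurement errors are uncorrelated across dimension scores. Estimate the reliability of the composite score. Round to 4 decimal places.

0.9132

Var(A+B+D+F) = 4 + 2·[0.33 + 0.19 + 0.42 + 0.45 + 0.40 + 0.53] = 4 + 4.64 = 8.64.
Because errors are independent across components, Cov(Tᵢ,Tⱼ) = Cov(Xᵢ,Xⱼ); the off-diagonal part of the true-score variance is the same as above.
True-score variance = [0.80 + 0.69 + 0.92 + 0.84] + 4.64 = 3.25 + 4.64 = 7.89.
Reliability = 7.89 / 8.64 = 0.9132.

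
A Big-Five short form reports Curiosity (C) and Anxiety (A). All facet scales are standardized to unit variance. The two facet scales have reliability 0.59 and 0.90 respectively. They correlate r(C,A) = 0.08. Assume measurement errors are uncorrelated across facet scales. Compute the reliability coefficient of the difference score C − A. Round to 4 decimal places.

Var(C−A) = 1 + 1 − 2·0.08 = 2 − 0.16 = 1.84.
Because errors are independent across components, Cov(Tᵢ,Tⱼ) = Cov(Xᵢ,Xⱼ); the off-diagonal part of the true-score variance is the same as above.
True-score variance = [0.59 + 0.90] − 0.16 = 1.49 − 0.16 = 1.33.
Reliability = 1.33 / 1.84 = 0.7228.

0.7228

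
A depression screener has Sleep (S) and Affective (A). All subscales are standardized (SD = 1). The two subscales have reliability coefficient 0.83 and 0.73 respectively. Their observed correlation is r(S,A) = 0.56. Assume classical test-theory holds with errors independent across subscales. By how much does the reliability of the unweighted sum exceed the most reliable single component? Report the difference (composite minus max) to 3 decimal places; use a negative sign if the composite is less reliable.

Var(sum) = 2 + 1.12 = 3.12; true-score variance = 1.56 + 1.12 = 2.68; composite reliability = 0.8590.
Max component reliability = 0.8300.
Difference = 0.8590 − 0.8300 = 0.029.

0.029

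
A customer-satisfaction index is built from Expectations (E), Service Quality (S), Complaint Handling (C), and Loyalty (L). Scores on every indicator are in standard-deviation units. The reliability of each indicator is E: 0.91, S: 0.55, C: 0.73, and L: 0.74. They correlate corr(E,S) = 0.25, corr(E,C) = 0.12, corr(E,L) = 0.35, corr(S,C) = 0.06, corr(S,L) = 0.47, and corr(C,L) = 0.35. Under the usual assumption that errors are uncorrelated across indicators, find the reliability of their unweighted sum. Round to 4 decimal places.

Var(E+S+C+L) = 4 + 2·[0.25 + 0.12 + 0.35 + 0.06 + 0.47 + 0.35] = 4 + 3.2 = 7.2.
Under uncorrelated errors the observed covariances equal the true-score covariances, so only the own-variance terms attenuate.
True-score variance = [0.91 + 0.55 + 0.73 + 0.74] + 3.2 = 2.93 + 3.2 = 6.13.
Reliability = 6.13 / 7.2 = 0.8514.

0.8514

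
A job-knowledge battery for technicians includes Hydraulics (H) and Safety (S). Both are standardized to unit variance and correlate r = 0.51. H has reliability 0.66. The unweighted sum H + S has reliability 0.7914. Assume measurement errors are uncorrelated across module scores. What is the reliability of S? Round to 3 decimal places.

Var(H+S) = 2 + 2·0.51 = 3.020.
True-score variance = ρ_H + ρ_S + 2·0.51, so 0.7914 = (0.66 + ρ_S + 1.02) / 3.020.
ρ_S = 0.7914·3.020 − 0.66 − 1.02 = 0.710.

0.710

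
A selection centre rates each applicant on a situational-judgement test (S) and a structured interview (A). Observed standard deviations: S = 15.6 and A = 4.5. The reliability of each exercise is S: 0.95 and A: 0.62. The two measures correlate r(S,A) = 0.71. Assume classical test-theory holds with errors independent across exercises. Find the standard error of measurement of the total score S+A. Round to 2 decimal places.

4.46

Var(total) = 263.61 + 99.684 = 363.294.
True-score variance = 243.747 + 99.684 = 343.431, so reliability = 0.9453.
Error variance = 363.294 − 343.431 = 19.863; SEM = √19.863 = 4.46.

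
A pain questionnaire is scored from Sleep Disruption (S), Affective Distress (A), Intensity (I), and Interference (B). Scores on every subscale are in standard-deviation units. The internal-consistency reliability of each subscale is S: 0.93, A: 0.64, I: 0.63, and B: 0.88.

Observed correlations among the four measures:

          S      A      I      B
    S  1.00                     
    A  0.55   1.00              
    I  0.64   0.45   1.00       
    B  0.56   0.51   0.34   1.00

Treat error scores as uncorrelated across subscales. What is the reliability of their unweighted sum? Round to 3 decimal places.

0.909

Var(S+A+I+B) = 4 + 2·[0.55 + 0.64 + 0.56 + 0.45 + 0.51 + 0.34] = 4 + 6.1 = 10.1.
With uncorrelated errors the cross-covariances are all true-score covariance, so they carry over unchanged; only the diagonal terms shrink to ρᵢσᵢ².
True-score variance = [0.93 + 0.64 + 0.63 + 0.88] + 6.1 = 3.08 + 6.1 = 9.18.
Reliability = 9.18 / 10.1 = 0.909.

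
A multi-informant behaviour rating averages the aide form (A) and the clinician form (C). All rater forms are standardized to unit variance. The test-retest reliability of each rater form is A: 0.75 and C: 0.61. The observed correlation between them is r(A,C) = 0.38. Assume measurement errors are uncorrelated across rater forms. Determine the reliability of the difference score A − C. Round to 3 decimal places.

0.484

Var(A−C) = 1 + 1 − 2·0.38 = 2 − 0.76 = 1.24.
Because errors are independent across components, Cov(Tᵢ,Tⱼ) = Cov(Xᵢ,Xⱼ); the off-diagonal part of the true-score variance is the same as above.
True-score variance = [0.75 + 0.61] − 0.76 = 1.36 − 0.76 = 0.6.
Reliability = 0.6 / 1.24 = 0.484.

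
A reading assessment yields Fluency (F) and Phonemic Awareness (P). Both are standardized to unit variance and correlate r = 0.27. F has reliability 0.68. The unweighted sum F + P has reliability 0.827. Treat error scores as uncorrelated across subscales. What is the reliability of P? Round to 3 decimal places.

0.881

Var(F+P) = 2 + 2·0.27 = 2.540.
True-score variance = ρ_F + ρ_P + 2·0.27, so 0.827 = (0.68 + ρ_P + 0.54) / 2.540.
ρ_P = 0.827·2.540 − 0.68 − 0.54 = 0.881.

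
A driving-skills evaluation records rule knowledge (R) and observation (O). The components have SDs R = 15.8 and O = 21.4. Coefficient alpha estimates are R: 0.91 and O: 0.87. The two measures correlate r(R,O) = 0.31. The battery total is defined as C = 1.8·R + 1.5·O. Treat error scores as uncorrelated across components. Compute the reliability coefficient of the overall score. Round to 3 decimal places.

0.914

Var(C) = 1.8²·15.8² + 1.5²·21.4² + 2·[2.7·15.8·21.4·0.31] = 1839.24 + 566.013 = 2405.26.
With uncorrelated errors the cross-covariances are all true-score covariance, so they carry over unchanged; only the diagonal terms shrink to ρᵢσᵢ².
True-score variance = [1.8²·15.8²·0.91 + 1.5²·21.4²·0.87] + 566.013 = 1632.5 + 566.013 = 2198.51.
Reliability = 2198.51 / 2405.26 = 0.914.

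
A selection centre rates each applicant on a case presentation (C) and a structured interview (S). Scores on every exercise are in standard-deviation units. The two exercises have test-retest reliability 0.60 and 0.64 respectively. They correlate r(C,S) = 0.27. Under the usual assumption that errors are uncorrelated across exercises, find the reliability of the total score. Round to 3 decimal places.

Var(C+S) = 2 + 2·[0.27] = 2 + 0.54 = 2.54.
Under uncorrelated errors the observed covariances equal the true-score covariances, so only the own-variance terms attenuate.
True-score variance = [0.60 + 0.64] + 0.54 = 1.24 + 0.54 = 1.78.
Reliability = 1.78 / 2.54 = 0.701.

0.701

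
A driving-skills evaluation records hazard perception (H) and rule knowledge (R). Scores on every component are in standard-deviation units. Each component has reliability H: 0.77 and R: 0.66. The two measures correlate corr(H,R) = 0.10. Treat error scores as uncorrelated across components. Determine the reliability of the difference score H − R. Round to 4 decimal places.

Var(H−R) = 1 + 1 − 2·0.10 = 2 − 0.2 = 1.8.
Under uncorrelated errors the observed covariances equal the true-score covariances, so only the own-variance terms attenuate.
True-score variance = [0.77 + 0.66] − 0.2 = 1.43 − 0.2 = 1.23.
Reliability = 1.23 / 1.8 = 0.6833.

0.6833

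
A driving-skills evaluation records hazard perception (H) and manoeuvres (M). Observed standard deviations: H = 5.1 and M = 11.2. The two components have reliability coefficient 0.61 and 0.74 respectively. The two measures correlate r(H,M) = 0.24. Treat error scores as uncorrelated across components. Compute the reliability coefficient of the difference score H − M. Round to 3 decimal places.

Var(H−M) = 5.1² + 11.2² − 2·5.1·11.2·0.24 = 151.45 − 27.4176 = 124.032.
With uncorrelated errors the cross-covariances are all true-score covariance, so they carry over unchanged; only the diagonal terms shrink to ρᵢσᵢ².
True-score variance = [5.1²·0.61 + 11.2²·0.74] − 27.4176 = 108.692 − 27.4176 = 81.2741.
Reliability = 81.2741 / 124.032 = 0.655.

0.655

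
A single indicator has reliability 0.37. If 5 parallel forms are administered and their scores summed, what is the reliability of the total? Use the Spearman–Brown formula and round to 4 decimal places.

0.7460

ρ_k = kρ / (1 + (k−1)ρ) = 5·0.37 / (1 + 4·0.37) = 1.850 / 2.480 = 0.7460.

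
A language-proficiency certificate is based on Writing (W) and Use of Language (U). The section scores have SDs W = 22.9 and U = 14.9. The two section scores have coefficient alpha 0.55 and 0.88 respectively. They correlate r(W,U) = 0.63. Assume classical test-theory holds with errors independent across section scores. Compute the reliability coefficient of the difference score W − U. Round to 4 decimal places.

Var(W−U) = 22.9² + 14.9² − 2·22.9·14.9·0.63 = 746.42 − 429.925 = 316.495.
With uncorrelated errors the cross-covariances are all true-score covariance, so they carry over unchanged; only the diagonal terms shrink to ρᵢσᵢ².
True-score variance = [22.9²·0.55 + 14.9²·0.88] − 429.925 = 483.794 − 429.925 = 53.8697.
Reliability = 53.8697 / 316.495 = 0.1702.

0.1702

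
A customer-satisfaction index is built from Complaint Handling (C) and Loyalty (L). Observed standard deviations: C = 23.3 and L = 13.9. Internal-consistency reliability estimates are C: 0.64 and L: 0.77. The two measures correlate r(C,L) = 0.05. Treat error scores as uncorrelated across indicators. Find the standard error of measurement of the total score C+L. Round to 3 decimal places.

15.488

Var(total) = 736.1 + 32.387 = 768.487.
True-score variance = 496.221 + 32.387 = 528.608, so reliability = 0.6879.
Error variance = 768.487 − 528.608 = 239.879; SEM = √239.879 = 15.488.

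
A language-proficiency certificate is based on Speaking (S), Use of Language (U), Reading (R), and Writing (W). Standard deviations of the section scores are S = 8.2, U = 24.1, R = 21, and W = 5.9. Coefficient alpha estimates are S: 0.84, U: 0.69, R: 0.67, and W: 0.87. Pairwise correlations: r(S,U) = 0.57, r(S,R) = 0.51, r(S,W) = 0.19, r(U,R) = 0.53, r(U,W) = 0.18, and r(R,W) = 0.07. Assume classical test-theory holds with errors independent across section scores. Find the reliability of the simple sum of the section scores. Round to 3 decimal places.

Var(S+U+R+W) = 8.2² + 24.1² + 21² + 5.9² + 2·[8.2·24.1·0.57 + 8.2·21·0.51 + 8.2·5.9·0.19 + 24.1·21·0.53 + 24.1·5.9·0.18 + 21·5.9·0.07] = 1123.86 + 1024.32 = 2148.18.
With uncorrelated errors the cross-covariances are all true-score covariance, so they carry over unchanged; only the diagonal terms shrink to ρᵢσᵢ².
True-score variance = [8.2²·0.84 + 24.1²·0.69 + 21²·0.67 + 5.9²·0.87] + 1024.32 = 782.995 + 1024.32 = 1807.31.
Reliability = 1807.31 / 2148.18 = 0.841.

0.841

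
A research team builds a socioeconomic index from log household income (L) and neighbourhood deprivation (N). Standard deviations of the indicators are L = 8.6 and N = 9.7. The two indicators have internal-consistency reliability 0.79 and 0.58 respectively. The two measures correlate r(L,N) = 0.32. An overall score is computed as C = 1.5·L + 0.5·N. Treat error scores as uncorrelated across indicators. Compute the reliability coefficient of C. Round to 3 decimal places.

Var(C) = 1.5²·8.6² + 0.5²·9.7² + 2·[0.75·8.6·9.7·0.32] = 189.933 + 40.0416 = 229.974.
With uncorrelated errors the cross-covariances are all true-score covariance, so they carry over unchanged; only the diagonal terms shrink to ρᵢσᵢ².
True-score variance = [1.5²·8.6²·0.79 + 0.5²·9.7²·0.58] + 40.0416 = 145.107 + 40.0416 = 185.149.
Reliability = 185.149 / 229.974 = 0.805.

0.805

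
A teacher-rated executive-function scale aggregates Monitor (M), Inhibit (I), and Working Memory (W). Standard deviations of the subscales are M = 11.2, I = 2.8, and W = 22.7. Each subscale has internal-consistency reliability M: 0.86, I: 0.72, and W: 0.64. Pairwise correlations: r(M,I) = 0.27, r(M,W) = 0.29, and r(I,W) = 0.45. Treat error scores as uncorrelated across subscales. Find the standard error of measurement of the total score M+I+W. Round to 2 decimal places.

14.33

Var(total) = 648.57 + 221.598 = 870.168.
True-score variance = 443.309 + 221.598 = 664.906, so reliability = 0.7641.
Error variance = 870.168 − 664.906 = 205.261; SEM = √205.261 = 14.33.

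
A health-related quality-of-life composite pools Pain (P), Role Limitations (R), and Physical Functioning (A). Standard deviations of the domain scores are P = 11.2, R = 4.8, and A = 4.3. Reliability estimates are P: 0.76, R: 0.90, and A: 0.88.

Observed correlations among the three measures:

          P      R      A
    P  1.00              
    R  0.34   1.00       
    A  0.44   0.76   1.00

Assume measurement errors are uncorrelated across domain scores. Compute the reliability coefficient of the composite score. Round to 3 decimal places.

Var(P+R+A) = 11.2² + 4.8² + 4.3² + 2·[11.2·4.8·0.34 + 11.2·4.3·0.44 + 4.8·4.3·0.76] = 166.97 + 110.31 = 277.28.
Under uncorrelated errors the observed covariances equal the true-score covariances, so only the own-variance terms attenuate.
True-score variance = [11.2²·0.76 + 4.8²·0.90 + 4.3²·0.88] + 110.31 = 132.342 + 110.31 = 242.652.
Reliability = 242.652 / 277.28 = 0.875.

0.875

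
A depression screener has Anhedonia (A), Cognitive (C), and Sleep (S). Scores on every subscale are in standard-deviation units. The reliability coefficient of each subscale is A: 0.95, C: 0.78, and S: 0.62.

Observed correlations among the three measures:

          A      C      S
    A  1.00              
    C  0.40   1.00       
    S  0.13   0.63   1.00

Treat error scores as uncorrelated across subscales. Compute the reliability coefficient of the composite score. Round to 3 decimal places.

0.878

Var(A+C+S) = 3 + 2·[0.40 + 0.13 + 0.63] = 3 + 2.32 = 5.32.
Under uncorrelated errors the observed covariances equal the true-score covariances, so only the own-variance terms attenuate.
True-score variance = [0.95 + 0.78 + 0.62] + 2.32 = 2.35 + 2.32 = 4.67.
Reliability = 4.67 / 5.32 = 0.878.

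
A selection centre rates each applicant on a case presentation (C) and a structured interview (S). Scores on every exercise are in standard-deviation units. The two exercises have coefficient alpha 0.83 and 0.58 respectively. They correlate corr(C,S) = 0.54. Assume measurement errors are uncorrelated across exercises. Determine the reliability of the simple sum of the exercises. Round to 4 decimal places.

0.8084

Var(C+S) = 2 + 2·[0.54] = 2 + 1.08 = 3.08.
Under uncorrelated errors the observed covariances equal the true-score covariances, so only the own-variance terms attenuate.
True-score variance = [0.83 + 0.58] + 1.08 = 1.41 + 1.08 = 2.49.
Reliability = 2.49 / 3.08 = 0.8084.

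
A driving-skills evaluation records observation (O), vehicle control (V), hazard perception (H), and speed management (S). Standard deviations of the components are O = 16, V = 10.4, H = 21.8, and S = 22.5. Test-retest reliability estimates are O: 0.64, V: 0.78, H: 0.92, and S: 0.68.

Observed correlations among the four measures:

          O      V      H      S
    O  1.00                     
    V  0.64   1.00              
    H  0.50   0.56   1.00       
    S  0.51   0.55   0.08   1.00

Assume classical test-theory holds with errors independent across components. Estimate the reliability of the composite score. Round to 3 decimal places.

0.890

Var(O+V+H+S) = 16² + 10.4² + 21.8² + 22.5² + 2·[16·10.4·0.64 + 16·21.8·0.50 + 16·22.5·0.51 + 10.4·21.8·0.56 + 10.4·22.5·0.55 + 21.8·22.5·0.08] = 1345.65 + 1518.8 = 2864.45.
Under uncorrelated errors the observed covariances equal the true-score covariances, so only the own-variance terms attenuate.
True-score variance = [16²·0.64 + 10.4²·0.78 + 21.8²·0.92 + 22.5²·0.68] + 1518.8 = 1029.68 + 1518.8 = 2548.47.
Reliability = 2548.47 / 2864.45 = 0.890.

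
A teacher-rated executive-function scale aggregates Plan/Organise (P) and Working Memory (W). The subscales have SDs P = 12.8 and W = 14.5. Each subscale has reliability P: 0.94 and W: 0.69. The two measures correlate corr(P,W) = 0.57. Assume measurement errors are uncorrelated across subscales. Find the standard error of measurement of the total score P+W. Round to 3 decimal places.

Var(total) = 374.09 + 211.584 = 585.674.
True-score variance = 299.082 + 211.584 = 510.666, so reliability = 0.8719.
Error variance = 585.674 − 510.666 = 75.0079; SEM = √75.0079 = 8.661.

8.661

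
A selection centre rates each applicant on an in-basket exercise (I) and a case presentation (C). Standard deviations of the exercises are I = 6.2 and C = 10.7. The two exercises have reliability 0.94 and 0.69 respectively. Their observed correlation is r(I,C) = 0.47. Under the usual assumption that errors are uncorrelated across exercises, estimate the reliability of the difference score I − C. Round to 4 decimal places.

Var(I−C) = 6.2² + 10.7² − 2·6.2·10.7·0.47 = 152.93 − 62.3596 = 90.5704.
Under uncorrelated errors the observed covariances equal the true-score covariances, so only the own-variance terms attenuate.
True-score variance = [6.2²·0.94 + 10.7²·0.69] − 62.3596 = 115.132 − 62.3596 = 52.7721.
Reliability = 52.7721 / 90.5704 = 0.5827.

0.5827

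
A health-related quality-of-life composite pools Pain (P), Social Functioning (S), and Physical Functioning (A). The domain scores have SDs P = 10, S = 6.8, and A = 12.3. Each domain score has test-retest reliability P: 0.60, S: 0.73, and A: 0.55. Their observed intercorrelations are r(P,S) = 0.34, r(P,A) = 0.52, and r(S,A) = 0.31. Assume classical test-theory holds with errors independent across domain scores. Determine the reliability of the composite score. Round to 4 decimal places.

Var(P+S+A) = 10² + 6.8² + 12.3² + 2·[10·6.8·0.34 + 10·12.3·0.52 + 6.8·12.3·0.31] = 297.53 + 226.017 = 523.547.
Under uncorrelated errors the observed covariances equal the true-score covariances, so only the own-variance terms attenuate.
True-score variance = [10²·0.60 + 6.8²·0.73 + 12.3²·0.55] + 226.017 = 176.965 + 226.017 = 402.981.
Reliability = 402.981 / 523.547 = 0.7697.

0.7697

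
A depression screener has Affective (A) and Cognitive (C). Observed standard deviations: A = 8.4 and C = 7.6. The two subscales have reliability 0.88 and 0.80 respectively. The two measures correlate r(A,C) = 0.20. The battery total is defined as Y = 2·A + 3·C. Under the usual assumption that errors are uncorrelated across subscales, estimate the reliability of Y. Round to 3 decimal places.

Var(Y) = 2²·8.4² + 3²·7.6² + 2·[6·8.4·7.6·0.20] = 802.08 + 153.216 = 955.296.
Because errors are independent across components, Cov(Tᵢ,Tⱼ) = Cov(Xᵢ,Xⱼ); the off-diagonal part of the true-score variance is the same as above.
True-score variance = [2²·8.4²·0.88 + 3²·7.6²·0.80] + 153.216 = 664.243 + 153.216 = 817.459.
Reliability = 817.459 / 955.296 = 0.856.

0.856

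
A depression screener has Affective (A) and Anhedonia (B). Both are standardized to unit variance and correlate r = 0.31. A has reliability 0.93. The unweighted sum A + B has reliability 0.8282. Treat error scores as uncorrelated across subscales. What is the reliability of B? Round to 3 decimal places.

Var(A+B) = 2 + 2·0.31 = 2.620.
True-score variance = ρ_A + ρ_B + 2·0.31, so 0.8282 = (0.93 + ρ_B + 0.62) / 2.620.
ρ_B = 0.8282·2.620 − 0.93 − 0.62 = 0.620.

0.620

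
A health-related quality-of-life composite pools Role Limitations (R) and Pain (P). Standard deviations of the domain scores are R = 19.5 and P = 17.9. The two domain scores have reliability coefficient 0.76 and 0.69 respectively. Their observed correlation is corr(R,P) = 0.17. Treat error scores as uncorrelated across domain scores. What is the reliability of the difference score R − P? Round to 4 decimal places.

Var(R−P) = 19.5² + 17.9² − 2·19.5·17.9·0.17 = 700.66 − 118.677 = 581.983.
Under uncorrelated errors the observed covariances equal the true-score covariances, so only the own-variance terms attenuate.
True-score variance = [19.5²·0.76 + 17.9²·0.69] − 118.677 = 510.073 − 118.677 = 391.396.
Reliability = 391.396 / 581.983 = 0.6725.

0.6725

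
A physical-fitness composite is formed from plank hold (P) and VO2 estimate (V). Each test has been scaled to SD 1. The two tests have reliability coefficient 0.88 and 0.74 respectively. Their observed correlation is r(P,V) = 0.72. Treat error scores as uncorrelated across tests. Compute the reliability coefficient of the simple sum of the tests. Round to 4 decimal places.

0.8895

Var(P+V) = 2 + 2·[0.72] = 2 + 1.44 = 3.44.
Under uncorrelated errors the observed covariances equal the true-score covariances, so only the own-variance terms attenuate.
True-score variance = [0.88 + 0.74] + 1.44 = 1.62 + 1.44 = 3.06.
Reliability = 3.06 / 3.44 = 0.8895.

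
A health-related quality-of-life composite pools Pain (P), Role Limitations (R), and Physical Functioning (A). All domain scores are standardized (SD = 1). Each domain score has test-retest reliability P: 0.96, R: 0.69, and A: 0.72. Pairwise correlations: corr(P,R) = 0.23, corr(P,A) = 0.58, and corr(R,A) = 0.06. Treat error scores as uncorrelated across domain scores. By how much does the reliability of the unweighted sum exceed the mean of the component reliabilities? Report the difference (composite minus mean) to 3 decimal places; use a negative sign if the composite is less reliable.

0.077

Var(sum) = 3 + 1.74 = 4.74; true-score variance = 2.37 + 1.74 = 4.11; composite reliability = 0.8671.
Mean component reliability = 0.7900.
Difference = 0.8671 − 0.7900 = 0.077.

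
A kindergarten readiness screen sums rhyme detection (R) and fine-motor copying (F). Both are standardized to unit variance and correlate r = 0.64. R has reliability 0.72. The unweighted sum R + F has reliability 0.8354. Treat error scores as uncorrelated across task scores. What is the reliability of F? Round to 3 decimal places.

0.740

Var(R+F) = 2 + 2·0.64 = 3.280.
True-score variance = ρ_R + ρ_F + 2·0.64, so 0.8354 = (0.72 + ρ_F + 1.28) / 3.280.
ρ_F = 0.8354·3.280 − 0.72 − 1.28 = 0.740.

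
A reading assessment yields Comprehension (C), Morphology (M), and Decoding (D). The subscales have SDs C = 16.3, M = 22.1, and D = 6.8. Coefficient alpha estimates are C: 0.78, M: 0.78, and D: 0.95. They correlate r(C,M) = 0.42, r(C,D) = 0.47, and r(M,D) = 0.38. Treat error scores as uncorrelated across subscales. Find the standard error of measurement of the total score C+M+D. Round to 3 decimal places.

12.970

Var(total) = 800.34 + 520.996 = 1321.34.
True-score variance = 632.126 + 520.996 = 1153.12, so reliability = 0.8727.
Error variance = 1321.34 − 1153.12 = 168.214; SEM = √168.214 = 12.970.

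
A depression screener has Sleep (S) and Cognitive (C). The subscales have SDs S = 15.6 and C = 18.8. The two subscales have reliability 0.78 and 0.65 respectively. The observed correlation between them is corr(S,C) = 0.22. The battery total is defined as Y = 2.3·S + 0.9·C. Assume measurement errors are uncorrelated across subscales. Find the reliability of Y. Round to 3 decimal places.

Var(Y) = 2.3²·15.6² + 0.9²·18.8² + 2·[2.07·15.6·18.8·0.22] = 1573.66 + 267.119 = 1840.78.
Under uncorrelated errors the observed covariances equal the true-score covariances, so only the own-variance terms attenuate.
True-score variance = [2.3²·15.6²·0.78 + 0.9²·18.8²·0.65] + 267.119 = 1190.24 + 267.119 = 1457.36.
Reliability = 1457.36 / 1840.78 = 0.792.

0.792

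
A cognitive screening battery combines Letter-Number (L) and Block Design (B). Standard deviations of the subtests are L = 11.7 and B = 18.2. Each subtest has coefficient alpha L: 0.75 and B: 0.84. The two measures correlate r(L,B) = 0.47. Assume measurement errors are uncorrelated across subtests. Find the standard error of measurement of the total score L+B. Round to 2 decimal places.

9.34

Var(total) = 468.13 + 200.164 = 668.294.
True-score variance = 380.909 + 200.164 = 581.073, so reliability = 0.8695.
Error variance = 668.294 − 581.073 = 87.2209; SEM = √87.2209 = 9.34.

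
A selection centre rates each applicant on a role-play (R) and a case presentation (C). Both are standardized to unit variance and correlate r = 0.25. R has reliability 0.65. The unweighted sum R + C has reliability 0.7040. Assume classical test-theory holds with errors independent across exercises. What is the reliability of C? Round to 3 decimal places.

Var(R+C) = 2 + 2·0.25 = 2.500.
True-score variance = ρ_R + ρ_C + 2·0.25, so 0.7040 = (0.65 + ρ_C + 0.50) / 2.500.
ρ_C = 0.7040·2.500 − 0.65 − 0.50 = 0.610.

0.610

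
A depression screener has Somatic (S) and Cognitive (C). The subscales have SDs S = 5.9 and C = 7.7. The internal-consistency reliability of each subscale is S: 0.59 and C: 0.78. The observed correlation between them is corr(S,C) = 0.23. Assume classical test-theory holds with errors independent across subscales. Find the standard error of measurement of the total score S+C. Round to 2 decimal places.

5.23

Var(total) = 94.1 + 20.8978 = 114.998.
True-score variance = 66.7841 + 20.8978 = 87.6819, so reliability = 0.7625.
Error variance = 114.998 − 87.6819 = 27.3159; SEM = √27.3159 = 5.23.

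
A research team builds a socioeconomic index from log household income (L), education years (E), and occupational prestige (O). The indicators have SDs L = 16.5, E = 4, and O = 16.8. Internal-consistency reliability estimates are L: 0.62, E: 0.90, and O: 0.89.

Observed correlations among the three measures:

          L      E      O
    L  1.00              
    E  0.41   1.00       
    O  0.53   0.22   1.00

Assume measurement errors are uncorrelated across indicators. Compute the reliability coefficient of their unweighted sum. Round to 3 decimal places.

0.856

Var(L+E+O) = 16.5² + 4² + 16.8² + 2·[16.5·4·0.41 + 16.5·16.8·0.53 + 4·16.8·0.22] = 570.49 + 377.52 = 948.01.
With uncorrelated errors the cross-covariances are all true-score covariance, so they carry over unchanged; only the diagonal terms shrink to ρᵢσᵢ².
True-score variance = [16.5²·0.62 + 4²·0.90 + 16.8²·0.89] + 377.52 = 434.389 + 377.52 = 811.909.
Reliability = 811.909 / 948.01 = 0.856.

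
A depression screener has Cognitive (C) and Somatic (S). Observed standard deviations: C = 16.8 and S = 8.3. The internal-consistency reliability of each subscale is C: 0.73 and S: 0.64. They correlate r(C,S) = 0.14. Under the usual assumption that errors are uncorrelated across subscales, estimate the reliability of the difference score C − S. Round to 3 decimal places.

Var(C−S) = 16.8² + 8.3² − 2·16.8·8.3·0.14 = 351.13 − 39.0432 = 312.087.
Because errors are independent across components, Cov(Tᵢ,Tⱼ) = Cov(Xᵢ,Xⱼ); the off-diagonal part of the true-score variance is the same as above.
True-score variance = [16.8²·0.73 + 8.3²·0.64] − 39.0432 = 250.125 − 39.0432 = 211.082.
Reliability = 211.082 / 312.087 = 0.676.

0.676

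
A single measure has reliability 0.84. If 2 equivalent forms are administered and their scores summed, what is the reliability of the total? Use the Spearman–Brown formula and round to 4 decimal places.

ρ_k = kρ / (1 + (k−1)ρ) = 2·0.84 / (1 + 1·0.84) = 1.680 / 1.840 = 0.9130.

0.9130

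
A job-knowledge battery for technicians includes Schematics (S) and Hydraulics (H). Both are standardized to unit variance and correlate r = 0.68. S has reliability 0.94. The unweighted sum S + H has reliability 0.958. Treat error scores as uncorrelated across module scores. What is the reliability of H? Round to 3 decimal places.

Var(S+H) = 2 + 2·0.68 = 3.360.
True-score variance = ρ_S + ρ_H + 2·0.68, so 0.958 = (0.94 + ρ_H + 1.36) / 3.360.
ρ_H = 0.958·3.360 − 0.94 − 1.36 = 0.919.

0.919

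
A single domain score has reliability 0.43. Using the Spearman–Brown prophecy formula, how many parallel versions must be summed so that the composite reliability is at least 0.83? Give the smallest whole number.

k ≥ ρ*(1−ρ₁)/(ρ₁(1−ρ*)) = 0.83·0.57 / (0.43·0.17) = 6.472.
Smallest integer k = 7.

7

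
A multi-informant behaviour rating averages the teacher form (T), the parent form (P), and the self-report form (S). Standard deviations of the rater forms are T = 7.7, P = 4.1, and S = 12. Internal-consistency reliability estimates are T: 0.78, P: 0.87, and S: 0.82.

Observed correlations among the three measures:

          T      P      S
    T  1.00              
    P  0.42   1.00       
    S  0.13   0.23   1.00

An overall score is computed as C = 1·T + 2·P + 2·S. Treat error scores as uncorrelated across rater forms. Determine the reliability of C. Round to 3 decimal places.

0.860

Var(C) = 7.7² + 2²·4.1² + 2²·12² + 2·[2·7.7·4.1·0.42 + 2·7.7·12·0.13 + 4·4.1·12·0.23] = 702.53 + 191.614 = 894.144.
Because errors are independent across components, Cov(Tᵢ,Tⱼ) = Cov(Xᵢ,Xⱼ); the off-diagonal part of the true-score variance is the same as above.
True-score variance = [7.7²·0.78 + 2²·4.1²·0.87 + 2²·12²·0.82] + 191.614 = 577.065 + 191.614 = 768.679.
Reliability = 768.679 / 894.144 = 0.860.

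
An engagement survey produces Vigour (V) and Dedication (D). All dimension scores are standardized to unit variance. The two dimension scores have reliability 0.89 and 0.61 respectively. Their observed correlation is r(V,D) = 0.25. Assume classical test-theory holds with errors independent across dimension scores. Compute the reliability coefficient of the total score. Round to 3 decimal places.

Var(V+D) = 2 + 2·[0.25] = 2 + 0.5 = 2.5.
With uncorrelated errors the cross-covariances are all true-score covariance, so they carry over unchanged; only the diagonal terms shrink to ρᵢσᵢ².
True-score variance = [0.89 + 0.61] + 0.5 = 1.5 + 0.5 = 2.
Reliability = 2 / 2.5 = 0.800.

0.800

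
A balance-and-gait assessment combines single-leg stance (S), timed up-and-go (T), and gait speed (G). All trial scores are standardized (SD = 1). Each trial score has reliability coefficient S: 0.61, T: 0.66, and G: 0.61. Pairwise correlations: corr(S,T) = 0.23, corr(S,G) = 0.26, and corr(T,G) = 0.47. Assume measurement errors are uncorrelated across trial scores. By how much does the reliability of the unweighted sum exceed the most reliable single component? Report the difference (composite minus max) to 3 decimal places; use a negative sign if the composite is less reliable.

Var(sum) = 3 + 1.92 = 4.92; true-score variance = 1.88 + 1.92 = 3.8; composite reliability = 0.7724.
Max component reliability = 0.6600.
Difference = 0.7724 − 0.6600 = 0.112.

0.112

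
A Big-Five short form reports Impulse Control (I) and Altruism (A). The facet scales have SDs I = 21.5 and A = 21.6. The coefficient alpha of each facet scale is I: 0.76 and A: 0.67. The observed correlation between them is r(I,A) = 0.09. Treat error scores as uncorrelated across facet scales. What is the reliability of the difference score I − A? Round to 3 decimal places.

Var(I−A) = 21.5² + 21.6² − 2·21.5·21.6·0.09 = 928.81 − 83.592 = 845.218.
Because errors are independent across components, Cov(Tᵢ,Tⱼ) = Cov(Xᵢ,Xⱼ); the off-diagonal part of the true-score variance is the same as above.
True-score variance = [21.5²·0.76 + 21.6²·0.67] − 83.592 = 663.905 − 83.592 = 580.313.
Reliability = 580.313 / 845.218 = 0.687.

0.687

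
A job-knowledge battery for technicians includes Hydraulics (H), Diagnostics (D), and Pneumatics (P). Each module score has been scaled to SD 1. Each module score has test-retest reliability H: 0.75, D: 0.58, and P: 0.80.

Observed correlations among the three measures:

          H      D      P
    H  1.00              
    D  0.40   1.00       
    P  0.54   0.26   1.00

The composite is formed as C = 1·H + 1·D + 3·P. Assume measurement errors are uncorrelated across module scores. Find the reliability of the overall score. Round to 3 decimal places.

0.851

Var(C) = 1 + 1 + 3² + 2·[0.40 + 3·0.54 + 3·0.26] = 11 + 5.6 = 16.6.
With uncorrelated errors the cross-covariances are all true-score covariance, so they carry over unchanged; only the diagonal terms shrink to ρᵢσᵢ².
True-score variance = [0.75 + 0.58 + 3²·0.80] + 5.6 = 8.53 + 5.6 = 14.13.
Reliability = 14.13 / 16.6 = 0.851.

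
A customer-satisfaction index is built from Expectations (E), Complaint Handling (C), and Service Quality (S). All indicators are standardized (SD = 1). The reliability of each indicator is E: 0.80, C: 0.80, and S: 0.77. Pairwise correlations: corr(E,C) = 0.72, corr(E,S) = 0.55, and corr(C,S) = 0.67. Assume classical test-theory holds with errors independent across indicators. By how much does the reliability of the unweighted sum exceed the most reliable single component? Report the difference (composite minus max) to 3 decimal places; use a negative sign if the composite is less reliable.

Var(sum) = 3 + 3.88 = 6.88; true-score variance = 2.37 + 3.88 = 6.25; composite reliability = 0.9084.
Max component reliability = 0.8000.
Difference = 0.9084 − 0.8000 = 0.108.

0.108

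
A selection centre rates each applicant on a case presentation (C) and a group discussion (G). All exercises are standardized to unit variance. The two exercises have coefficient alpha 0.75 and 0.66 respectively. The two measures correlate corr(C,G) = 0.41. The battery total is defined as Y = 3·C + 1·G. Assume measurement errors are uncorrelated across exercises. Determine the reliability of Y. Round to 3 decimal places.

Var(Y) = 3² + 1 + 2·[3·0.41] = 10 + 2.46 = 12.46.
Under uncorrelated errors the observed covariances equal the true-score covariances, so only the own-variance terms attenuate.
True-score variance = [3²·0.75 + 0.66] + 2.46 = 7.41 + 2.46 = 9.87.
Reliability = 9.87 / 12.46 = 0.792.

0.792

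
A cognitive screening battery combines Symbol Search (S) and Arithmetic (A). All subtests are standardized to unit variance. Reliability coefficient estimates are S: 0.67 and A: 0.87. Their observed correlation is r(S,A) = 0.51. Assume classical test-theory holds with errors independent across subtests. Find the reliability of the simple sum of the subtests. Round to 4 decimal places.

0.8477

Var(S+A) = 2 + 2·[0.51] = 2 + 1.02 = 3.02.
Because errors are independent across components, Cov(Tᵢ,Tⱼ) = Cov(Xᵢ,Xⱼ); the off-diagonal part of the true-score variance is the same as above.
True-score variance = [0.67 + 0.87] + 1.02 = 1.54 + 1.02 = 2.56.
Reliability = 2.56 / 3.02 = 0.8477.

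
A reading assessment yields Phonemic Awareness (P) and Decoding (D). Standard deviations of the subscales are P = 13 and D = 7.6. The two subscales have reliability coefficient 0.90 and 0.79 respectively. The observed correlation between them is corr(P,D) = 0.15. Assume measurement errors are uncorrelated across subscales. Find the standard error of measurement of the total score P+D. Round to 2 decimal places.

Var(total) = 226.76 + 29.64 = 256.4.
True-score variance = 197.73 + 29.64 = 227.37, so reliability = 0.8868.
Error variance = 256.4 − 227.37 = 29.0296; SEM = √29.0296 = 5.39.

5.39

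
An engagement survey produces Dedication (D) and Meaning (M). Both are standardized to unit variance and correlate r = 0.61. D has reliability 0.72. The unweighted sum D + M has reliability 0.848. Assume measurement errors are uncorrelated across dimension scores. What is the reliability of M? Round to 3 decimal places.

0.791

Var(D+M) = 2 + 2·0.61 = 3.220.
True-score variance = ρ_D + ρ_M + 2·0.61, so 0.848 = (0.72 + ρ_M + 1.22) / 3.220.
ρ_M = 0.848·3.220 − 0.72 − 1.22 = 0.791.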